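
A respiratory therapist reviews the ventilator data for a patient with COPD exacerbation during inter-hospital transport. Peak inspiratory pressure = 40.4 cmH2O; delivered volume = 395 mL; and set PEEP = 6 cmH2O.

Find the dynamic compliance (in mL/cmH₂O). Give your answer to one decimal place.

Dynamic compliance = Vt / (PIP − PEEP) = 395 / (40.4 − 6) = 395 / 34.4 = 11.483 mL/cmH2O.

11.5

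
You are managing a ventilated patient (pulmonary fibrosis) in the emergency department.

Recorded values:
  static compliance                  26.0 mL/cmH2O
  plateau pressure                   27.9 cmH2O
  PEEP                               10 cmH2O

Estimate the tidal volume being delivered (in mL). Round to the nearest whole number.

465

Vt = Cstat × (Pplat − PEEP) = 26.0 × (27.9 − 10) = 26.0 × 17.9 = 465.4 mL.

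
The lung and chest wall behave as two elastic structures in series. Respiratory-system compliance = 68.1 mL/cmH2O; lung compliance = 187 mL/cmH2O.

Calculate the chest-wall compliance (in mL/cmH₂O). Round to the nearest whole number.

1/Ccw = 1/Crs − 1/CL.
1/Ccw = 1/68.1 − 1/187 = 0.009337.
Ccw = 107.1 mL/cmH2O.

107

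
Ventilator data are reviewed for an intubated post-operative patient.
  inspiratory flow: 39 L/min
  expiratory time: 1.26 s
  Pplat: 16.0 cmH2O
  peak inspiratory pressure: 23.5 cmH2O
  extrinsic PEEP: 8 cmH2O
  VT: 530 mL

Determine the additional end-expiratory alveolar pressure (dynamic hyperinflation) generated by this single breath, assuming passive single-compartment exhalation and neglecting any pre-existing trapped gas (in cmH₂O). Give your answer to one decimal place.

Flow: 39 L/min ÷ 60 = 0.65 L/s.
R = (PIP − Pplat)/V̇ = (23.5 − 16.0) / 0.65 = 7.5/0.65 = 11.538 cmH2O·s/L.
C = Vt/(Pplat − PEEP) = 530.0 / (16.0 − 8) = 530.0/8.0 = 66.25 mL/cmH2O.
τ = R × C = 11.538 × 0.06625 L/cmH2O = 0.7644 s.
Fraction remaining = e^(−Te/τ) = e^(−1.26/0.7644) = 0.1924; trapped volume = 530.0 × 0.1924 = 101.97 mL.
Additional alveolar pressure from trapping ≈ V_trapped / C = 101.97 / 66.25 = 1.539 cmH2O.

1.5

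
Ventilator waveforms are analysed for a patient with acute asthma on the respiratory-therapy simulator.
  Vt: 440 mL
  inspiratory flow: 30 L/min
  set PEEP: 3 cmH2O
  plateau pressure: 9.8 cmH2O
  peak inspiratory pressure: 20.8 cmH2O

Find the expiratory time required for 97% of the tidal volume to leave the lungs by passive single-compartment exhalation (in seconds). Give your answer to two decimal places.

4.99

Flow: 30 L/min ÷ 60 = 0.5 L/s.
R = (PIP − Pplat)/V̇ = (20.8 − 9.8) / 0.5 = 11.0/0.5 = 22.0 cmH2O·s/L.
C = Vt/(Pplat − PEEP) = 440.0 / (9.8 − 3) = 440.0/6.8 = 64.706 mL/cmH2O.
τ = R × C = 22.0 × 0.06471 L/cmH2O = 1.424 s.
t = −τ·ln(1 − 0.97) = −1.424·ln(0.03) = 4.993 s.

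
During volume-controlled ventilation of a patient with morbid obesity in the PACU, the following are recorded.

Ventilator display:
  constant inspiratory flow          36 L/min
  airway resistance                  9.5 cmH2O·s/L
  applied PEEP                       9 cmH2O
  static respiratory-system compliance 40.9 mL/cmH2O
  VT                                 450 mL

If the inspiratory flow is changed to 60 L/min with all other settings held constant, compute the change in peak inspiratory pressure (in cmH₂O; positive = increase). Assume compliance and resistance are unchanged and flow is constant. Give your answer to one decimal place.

3.8

Flow: 36 L/min ÷ 60 = 0.6 L/s.
New flow: 60 L/min ÷ 60 = 1 L/s.
PIP = Vt/C + R·V̇ + PEEP (constant-flow equation of motion).
Only the resistive term changes: ΔPIP = R × ΔV̇ = 9.5 × (1 − 0.6) = 9.5 × 0.4 = 3.8 cmH2O.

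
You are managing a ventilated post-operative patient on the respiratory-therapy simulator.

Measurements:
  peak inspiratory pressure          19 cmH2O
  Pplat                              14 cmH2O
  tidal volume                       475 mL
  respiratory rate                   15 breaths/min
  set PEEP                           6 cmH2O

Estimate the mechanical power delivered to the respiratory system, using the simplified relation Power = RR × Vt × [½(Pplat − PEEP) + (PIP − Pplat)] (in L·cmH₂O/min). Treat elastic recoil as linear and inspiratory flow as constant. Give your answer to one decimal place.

Per-breath work = Vt × [½(Pplat−PEEP) + (PIP−Pplat)] = 0.475 × [0.5×8.0 + 5.0] = 0.475 × 9.0 = 4.275 L·cmH2O.
Power = 15 × 4.275 = 64.125 L·cmH2O/min.

64.1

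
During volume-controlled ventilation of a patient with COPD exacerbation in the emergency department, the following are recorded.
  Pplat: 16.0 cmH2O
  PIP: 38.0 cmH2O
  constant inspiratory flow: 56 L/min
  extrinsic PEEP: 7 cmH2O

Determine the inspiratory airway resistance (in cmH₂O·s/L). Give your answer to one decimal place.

23.6

Flow: 56 L/min ÷ 60 = 0.9333 L/s.
Raw = (PIP − Pplat) / flow = (38.0 − 16.0) / 0.9333 = 22.0 / 0.9333 = 23.572 cmH2O·s/L.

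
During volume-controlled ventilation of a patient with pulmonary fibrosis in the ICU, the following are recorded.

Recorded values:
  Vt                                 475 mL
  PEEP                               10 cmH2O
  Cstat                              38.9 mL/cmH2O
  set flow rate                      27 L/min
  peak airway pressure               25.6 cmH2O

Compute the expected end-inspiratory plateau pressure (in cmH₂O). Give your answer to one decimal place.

Pplat = PEEP + Vt / Cstat = 10 + 475 / 38.9 = 10 + 12.211 = 22.211 cmH2O.

22.2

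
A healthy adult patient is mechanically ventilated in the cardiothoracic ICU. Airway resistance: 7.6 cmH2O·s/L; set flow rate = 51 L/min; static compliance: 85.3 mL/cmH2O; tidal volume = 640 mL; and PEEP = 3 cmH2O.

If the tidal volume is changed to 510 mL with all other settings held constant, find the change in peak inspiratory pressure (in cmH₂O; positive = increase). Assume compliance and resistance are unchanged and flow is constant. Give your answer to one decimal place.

-1.5

PIP = Vt/C + R·V̇ + PEEP (constant-flow equation of motion).
Only the elastic term changes: ΔPIP = ΔVt / C = (510 − 640) / 85.3 = -1.524 cmH2O.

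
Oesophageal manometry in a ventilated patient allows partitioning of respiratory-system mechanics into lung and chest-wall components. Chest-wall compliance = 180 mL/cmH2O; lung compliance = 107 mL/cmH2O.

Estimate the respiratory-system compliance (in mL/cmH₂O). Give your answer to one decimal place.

Lung and chest wall are elastances in series: 1/Crs = 1/CL + 1/Ccw.
1/Crs = 1/107 + 1/180 = 0.0149.
Crs = 67.114 mL/cmH2O.

67.1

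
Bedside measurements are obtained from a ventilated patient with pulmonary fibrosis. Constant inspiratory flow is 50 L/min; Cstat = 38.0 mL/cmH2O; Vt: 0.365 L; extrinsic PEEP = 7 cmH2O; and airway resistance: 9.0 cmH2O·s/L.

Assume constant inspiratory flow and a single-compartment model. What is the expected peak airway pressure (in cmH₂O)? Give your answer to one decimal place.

Flow: 50 L/min ÷ 60 = 0.8333 L/s.
Equation of motion (constant flow): PIP = Vt/C + R·V̇ + PEEP.
PIP = 365/38.0 + 9.0×0.8333 + 7 = 9.605 + 7.5 + 7 = 24.105 cmH2O.

24.1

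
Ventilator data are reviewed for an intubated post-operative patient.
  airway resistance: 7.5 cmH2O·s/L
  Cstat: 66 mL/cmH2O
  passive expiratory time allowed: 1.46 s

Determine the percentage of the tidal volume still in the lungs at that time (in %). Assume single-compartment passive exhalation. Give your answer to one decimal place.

5.2

τ = R × C = 7.5 × 66 mL/cmH2O = 7.5 × 0.066 L/cmH2O = 0.495 s.
Passive exhalation: V(t)/V₀ = e^(−t/τ) = e^(−1.46/0.495) = 0.05237.
Fraction remaining = 0.05237 → 5.237%.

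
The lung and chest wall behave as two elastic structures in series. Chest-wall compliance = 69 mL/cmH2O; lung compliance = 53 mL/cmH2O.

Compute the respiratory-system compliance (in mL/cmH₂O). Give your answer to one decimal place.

Lung and chest wall are elastances in series: 1/Crs = 1/CL + 1/Ccw.
1/Crs = 1/53 + 1/69 = 0.03336.
Crs = 29.976 mL/cmH2O.

30.0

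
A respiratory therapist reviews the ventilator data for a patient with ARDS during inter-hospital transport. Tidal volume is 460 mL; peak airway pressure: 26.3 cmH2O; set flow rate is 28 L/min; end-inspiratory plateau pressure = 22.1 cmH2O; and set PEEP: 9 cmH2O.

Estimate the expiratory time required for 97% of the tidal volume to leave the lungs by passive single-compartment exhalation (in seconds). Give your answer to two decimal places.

1.11

Flow: 28 L/min ÷ 60 = 0.4667 L/s.
R = (PIP − Pplat)/V̇ = (26.3 − 22.1) / 0.4667 = 4.2/0.4667 = 8.999 cmH2O·s/L.
C = Vt/(Pplat − PEEP) = 460.0 / (22.1 − 9) = 460.0/13.1 = 35.115 mL/cmH2O.
τ = R × C = 8.999 × 0.03512 L/cmH2O = 0.316 s.
t = −τ·ln(1 − 0.97) = −0.316·ln(0.03) = 1.108 s.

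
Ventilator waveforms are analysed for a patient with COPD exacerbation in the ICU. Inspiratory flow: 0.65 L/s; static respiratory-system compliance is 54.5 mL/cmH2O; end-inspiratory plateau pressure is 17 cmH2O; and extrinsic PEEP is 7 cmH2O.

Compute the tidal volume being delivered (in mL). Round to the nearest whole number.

Vt = Cstat × (Pplat − PEEP) = 54.5 × (17 − 7) = 54.5 × 10.0 = 545.0 mL.

545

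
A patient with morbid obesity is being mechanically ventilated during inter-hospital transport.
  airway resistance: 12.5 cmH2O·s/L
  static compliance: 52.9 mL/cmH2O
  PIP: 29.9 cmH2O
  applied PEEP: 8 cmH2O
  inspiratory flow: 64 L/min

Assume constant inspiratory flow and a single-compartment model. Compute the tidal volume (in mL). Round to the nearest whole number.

453

Flow: 64 L/min ÷ 60 = 1.0667 L/s.
Equation of motion (constant flow): PIP = Vt/C + R·V̇ + PEEP.
Vt/C = PIP − R·V̇ − PEEP = 29.9 − 13.334 − 8 = 8.566 cmH2O.
Vt = C × 8.566 = 52.9 × 8.566 = 453.14 mL.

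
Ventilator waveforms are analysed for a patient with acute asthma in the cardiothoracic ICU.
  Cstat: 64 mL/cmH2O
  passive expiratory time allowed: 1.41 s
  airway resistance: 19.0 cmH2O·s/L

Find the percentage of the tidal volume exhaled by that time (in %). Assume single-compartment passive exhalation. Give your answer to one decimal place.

τ = R × C = 19.0 × 64 mL/cmH2O = 19.0 × 0.064 L/cmH2O = 1.216 s.
Passive exhalation: V(t)/V₀ = e^(−t/τ) = e^(−1.41/1.216) = 0.3136.
Fraction exhaled = 1 − 0.3136 = 0.6864 → 68.64%.

68.6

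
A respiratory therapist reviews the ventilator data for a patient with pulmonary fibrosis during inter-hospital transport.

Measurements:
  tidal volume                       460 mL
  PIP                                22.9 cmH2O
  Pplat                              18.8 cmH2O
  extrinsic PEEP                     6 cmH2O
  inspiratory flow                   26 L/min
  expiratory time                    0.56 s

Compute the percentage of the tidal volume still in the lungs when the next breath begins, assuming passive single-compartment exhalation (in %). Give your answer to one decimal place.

19.3

Flow: 26 L/min ÷ 60 = 0.4333 L/s.
R = (PIP − Pplat)/V̇ = (22.9 − 18.8) / 0.4333 = 4.1/0.4333 = 9.462 cmH2O·s/L.
C = Vt/(Pplat − PEEP) = 460.0 / (18.8 − 6) = 460.0/12.8 = 35.938 mL/cmH2O.
τ = R × C = 9.462 × 0.03594 L/cmH2O = 0.3401 s.
Fraction remaining at end-expiration = e^(−Te/τ) = e^(−0.56/0.3401) = 0.1927 → 19.27%.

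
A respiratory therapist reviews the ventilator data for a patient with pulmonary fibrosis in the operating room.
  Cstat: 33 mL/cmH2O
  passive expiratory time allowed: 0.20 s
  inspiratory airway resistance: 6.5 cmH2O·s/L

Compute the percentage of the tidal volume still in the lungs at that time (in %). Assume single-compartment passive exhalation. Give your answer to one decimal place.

τ = R × C = 6.5 × 33 mL/cmH2O = 6.5 × 0.033 L/cmH2O = 0.2145 s.
Passive exhalation: V(t)/V₀ = e^(−t/τ) = e^(−0.20/0.2145) = 0.3936.
Fraction remaining = 0.3936 → 39.36%.

39.4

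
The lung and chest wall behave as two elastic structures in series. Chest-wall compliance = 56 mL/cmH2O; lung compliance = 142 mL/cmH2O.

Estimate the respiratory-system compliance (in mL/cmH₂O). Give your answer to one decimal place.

40.2

Lung and chest wall are elastances in series: 1/Crs = 1/CL + 1/Ccw.
1/Crs = 1/142 + 1/56 = 0.0249.
Crs = 40.161 mL/cmH2O.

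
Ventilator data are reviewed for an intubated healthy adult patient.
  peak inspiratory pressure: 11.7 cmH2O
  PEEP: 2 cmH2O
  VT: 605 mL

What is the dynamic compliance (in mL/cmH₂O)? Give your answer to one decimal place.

62.4

Dynamic compliance = Vt / (PIP − PEEP) = 605 / (11.7 − 2) = 605 / 9.7 = 62.371 mL/cmH2O.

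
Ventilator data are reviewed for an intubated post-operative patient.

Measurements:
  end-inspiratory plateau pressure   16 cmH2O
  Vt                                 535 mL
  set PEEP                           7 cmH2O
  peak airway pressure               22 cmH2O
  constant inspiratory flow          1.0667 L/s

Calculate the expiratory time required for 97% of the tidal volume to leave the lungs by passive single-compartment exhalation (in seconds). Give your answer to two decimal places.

1.17

R = (PIP − Pplat)/V̇ = (22 − 16) / 1.0667 = 6.0/1.0667 = 5.625 cmH2O·s/L.
C = Vt/(Pplat − PEEP) = 535.0 / (16 − 7) = 535.0/9.0 = 59.444 mL/cmH2O.
τ = R × C = 5.625 × 0.05944 L/cmH2O = 0.3344 s.
t = −τ·ln(1 − 0.97) = −0.3344·ln(0.03) = 1.173 s.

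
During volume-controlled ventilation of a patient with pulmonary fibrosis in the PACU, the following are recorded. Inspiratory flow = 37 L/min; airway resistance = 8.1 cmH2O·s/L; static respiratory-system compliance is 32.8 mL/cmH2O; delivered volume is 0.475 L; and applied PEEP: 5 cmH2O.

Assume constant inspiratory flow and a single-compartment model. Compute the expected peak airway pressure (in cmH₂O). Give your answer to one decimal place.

Flow: 37 L/min ÷ 60 = 0.6167 L/s.
Equation of motion (constant flow): PIP = Vt/C + R·V̇ + PEEP.
PIP = 475/32.8 + 8.1×0.6167 + 5 = 14.482 + 4.995 + 5 = 24.477 cmH2O.

24.5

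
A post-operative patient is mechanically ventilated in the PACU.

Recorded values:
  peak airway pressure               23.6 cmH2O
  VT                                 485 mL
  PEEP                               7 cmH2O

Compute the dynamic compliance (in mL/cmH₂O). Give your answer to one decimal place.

29.2

Dynamic compliance = Vt / (PIP − PEEP) = 485 / (23.6 − 7) = 485 / 16.6 = 29.217 mL/cmH2O.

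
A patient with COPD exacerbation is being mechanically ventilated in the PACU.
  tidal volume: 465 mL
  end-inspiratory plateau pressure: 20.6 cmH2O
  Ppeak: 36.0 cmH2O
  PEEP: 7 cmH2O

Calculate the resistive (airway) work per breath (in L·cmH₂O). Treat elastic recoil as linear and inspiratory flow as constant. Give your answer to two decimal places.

7.16

With constant inspiratory flow the resistive pressure is constant at PIP − Pplat = 36.0 − 20.6 = 15.4 cmH2O, so resistive work = 15.4 × 0.465 = 7.161 L·cmH2O.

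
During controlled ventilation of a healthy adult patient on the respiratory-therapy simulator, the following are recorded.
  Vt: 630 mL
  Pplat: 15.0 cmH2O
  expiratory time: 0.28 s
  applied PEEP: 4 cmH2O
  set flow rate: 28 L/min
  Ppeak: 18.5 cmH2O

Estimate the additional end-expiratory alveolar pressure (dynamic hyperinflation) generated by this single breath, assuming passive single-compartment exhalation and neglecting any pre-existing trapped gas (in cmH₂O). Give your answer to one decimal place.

5.7

Flow: 28 L/min ÷ 60 = 0.4667 L/s.
R = (PIP − Pplat)/V̇ = (18.5 − 15.0) / 0.4667 = 3.5/0.4667 = 7.499 cmH2O·s/L.
C = Vt/(Pplat − PEEP) = 630.0 / (15.0 − 4) = 630.0/11.0 = 57.273 mL/cmH2O.
τ = R × C = 7.499 × 0.05727 L/cmH2O = 0.4295 s.
Fraction remaining = e^(−Te/τ) = e^(−0.28/0.4295) = 0.521; trapped volume = 630.0 × 0.521 = 328.23 mL.
Additional alveolar pressure from trapping ≈ V_trapped / C = 328.23 / 57.273 = 5.731 cmH2O.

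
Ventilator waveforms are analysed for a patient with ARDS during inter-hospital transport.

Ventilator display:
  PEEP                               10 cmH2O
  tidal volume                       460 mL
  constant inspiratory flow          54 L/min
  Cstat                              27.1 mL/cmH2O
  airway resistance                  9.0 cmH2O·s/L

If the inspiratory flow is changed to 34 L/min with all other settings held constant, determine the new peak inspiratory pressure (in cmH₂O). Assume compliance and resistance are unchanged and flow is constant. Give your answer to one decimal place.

Flow: 54 L/min ÷ 60 = 0.9 L/s.
New flow: 34 L/min ÷ 60 = 0.5667 L/s.
PIP = Vt/C + R·V̇ + PEEP (constant-flow equation of motion).
Only the resistive term changes: ΔPIP = R × ΔV̇ = 9.0 × (0.5667 − 0.9) = 9.0 × -0.3333 = -3.0 cmH2O.
Original PIP = 460/27.1 + 9.0×0.9 + 10 = 35.074 cmH2O; new PIP = 35.074 + (-3.0) = 32.074 cmH2O.

32.1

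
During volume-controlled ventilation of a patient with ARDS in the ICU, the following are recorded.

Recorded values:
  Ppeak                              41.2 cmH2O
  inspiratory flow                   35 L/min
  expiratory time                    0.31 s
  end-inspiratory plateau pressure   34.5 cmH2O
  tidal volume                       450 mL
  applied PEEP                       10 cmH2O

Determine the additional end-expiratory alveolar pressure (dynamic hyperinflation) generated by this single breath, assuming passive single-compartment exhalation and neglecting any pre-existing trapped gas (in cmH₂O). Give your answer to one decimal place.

5.6

Flow: 35 L/min ÷ 60 = 0.5833 L/s.
R = (PIP − Pplat)/V̇ = (41.2 − 34.5) / 0.5833 = 6.7/0.5833 = 11.486 cmH2O·s/L.
C = Vt/(Pplat − PEEP) = 450.0 / (34.5 − 10) = 450.0/24.5 = 18.367 mL/cmH2O.
τ = R × C = 11.486 × 0.01837 L/cmH2O = 0.211 s.
Fraction remaining = e^(−Te/τ) = e^(−0.31/0.211) = 0.2301; trapped volume = 450.0 × 0.2301 = 103.55 mL.
Additional alveolar pressure from trapping ≈ V_trapped / C = 103.55 / 18.367 = 5.638 cmH2O.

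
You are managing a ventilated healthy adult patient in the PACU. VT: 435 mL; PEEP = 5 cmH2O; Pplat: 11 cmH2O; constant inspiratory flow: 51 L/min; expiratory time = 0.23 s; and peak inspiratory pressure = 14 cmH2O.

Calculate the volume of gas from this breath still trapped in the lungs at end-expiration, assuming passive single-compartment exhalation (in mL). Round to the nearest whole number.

177

Flow: 51 L/min ÷ 60 = 0.85 L/s.
R = (PIP − Pplat)/V̇ = (14 − 11) / 0.85 = 3.0/0.85 = 3.529 cmH2O·s/L.
C = Vt/(Pplat − PEEP) = 435.0 / (11 − 5) = 435.0/6.0 = 72.5 mL/cmH2O.
τ = R × C = 3.529 × 0.0725 L/cmH2O = 0.2559 s.
Fraction remaining = e^(−Te/τ) = e^(−0.23/0.2559) = 0.4071.
Trapped volume = 435.0 × 0.4071 = 177.09 mL.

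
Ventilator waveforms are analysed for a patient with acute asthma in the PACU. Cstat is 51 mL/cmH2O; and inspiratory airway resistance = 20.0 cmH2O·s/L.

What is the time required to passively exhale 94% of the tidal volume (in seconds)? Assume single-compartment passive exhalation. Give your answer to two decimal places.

τ = R × C = 20.0 × 51 mL/cmH2O = 20.0 × 0.051 L/cmH2O = 1.02 s.
Exhaled fraction f = 1 − e^(−t/τ) → t = −τ·ln(1 − f) = −1.02·ln(0.06) = 2.87 s.

2.87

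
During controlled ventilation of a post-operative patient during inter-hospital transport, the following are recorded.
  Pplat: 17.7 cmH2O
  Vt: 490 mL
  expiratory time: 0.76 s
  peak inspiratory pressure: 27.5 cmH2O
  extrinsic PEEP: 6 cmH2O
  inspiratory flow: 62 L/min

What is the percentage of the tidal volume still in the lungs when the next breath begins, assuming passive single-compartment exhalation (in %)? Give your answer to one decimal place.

14.8

Flow: 62 L/min ÷ 60 = 1.0333 L/s.
R = (PIP − Pplat)/V̇ = (27.5 − 17.7) / 1.0333 = 9.8/1.0333 = 9.484 cmH2O·s/L.
C = Vt/(Pplat − PEEP) = 490.0 / (17.7 − 6) = 490.0/11.7 = 41.88 mL/cmH2O.
τ = R × C = 9.484 × 0.04188 L/cmH2O = 0.3972 s.
Fraction remaining at end-expiration = e^(−Te/τ) = e^(−0.76/0.3972) = 0.1476 → 14.76%.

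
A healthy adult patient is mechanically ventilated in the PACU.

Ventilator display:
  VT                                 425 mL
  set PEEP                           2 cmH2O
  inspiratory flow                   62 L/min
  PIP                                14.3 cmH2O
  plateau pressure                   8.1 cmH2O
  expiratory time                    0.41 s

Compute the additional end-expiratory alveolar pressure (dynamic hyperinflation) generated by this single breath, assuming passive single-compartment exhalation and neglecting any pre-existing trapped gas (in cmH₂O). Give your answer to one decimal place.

2.3

Flow: 62 L/min ÷ 60 = 1.0333 L/s.
R = (PIP − Pplat)/V̇ = (14.3 − 8.1) / 1.0333 = 6.2/1.0333 = 6.0 cmH2O·s/L.
C = Vt/(Pplat − PEEP) = 425.0 / (8.1 − 2) = 425.0/6.1 = 69.672 mL/cmH2O.
τ = R × C = 6.0 × 0.06967 L/cmH2O = 0.418 s.
Fraction remaining = e^(−Te/τ) = e^(−0.41/0.418) = 0.375; trapped volume = 425.0 × 0.375 = 159.38 mL.
Additional alveolar pressure from trapping ≈ V_trapped / C = 159.38 / 69.672 = 2.288 cmH2O.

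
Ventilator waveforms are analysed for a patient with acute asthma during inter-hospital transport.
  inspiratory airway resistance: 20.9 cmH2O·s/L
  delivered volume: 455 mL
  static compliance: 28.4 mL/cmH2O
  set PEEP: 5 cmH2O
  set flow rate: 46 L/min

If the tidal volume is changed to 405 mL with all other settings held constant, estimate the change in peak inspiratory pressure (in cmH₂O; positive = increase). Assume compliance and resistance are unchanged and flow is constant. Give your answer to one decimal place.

PIP = Vt/C + R·V̇ + PEEP (constant-flow equation of motion).
Only the elastic term changes: ΔPIP = ΔVt / C = (405 − 455) / 28.4 = -1.761 cmH2O.

-1.8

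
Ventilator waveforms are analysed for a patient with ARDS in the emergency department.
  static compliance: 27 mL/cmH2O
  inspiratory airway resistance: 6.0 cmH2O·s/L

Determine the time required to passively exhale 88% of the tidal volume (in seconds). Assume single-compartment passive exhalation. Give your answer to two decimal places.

τ = R × C = 6.0 × 27 mL/cmH2O = 6.0 × 0.027 L/cmH2O = 0.162 s.
Exhaled fraction f = 1 − e^(−t/τ) → t = −τ·ln(1 − f) = −0.162·ln(0.12) = 0.3435 s.

0.34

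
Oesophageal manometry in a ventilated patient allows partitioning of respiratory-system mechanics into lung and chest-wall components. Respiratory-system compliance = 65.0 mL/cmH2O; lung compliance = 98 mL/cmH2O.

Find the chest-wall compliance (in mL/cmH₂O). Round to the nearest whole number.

1/Ccw = 1/Crs − 1/CL.
1/Ccw = 1/65.0 − 1/98 = 0.005181.
Ccw = 193.01 mL/cmH2O.

193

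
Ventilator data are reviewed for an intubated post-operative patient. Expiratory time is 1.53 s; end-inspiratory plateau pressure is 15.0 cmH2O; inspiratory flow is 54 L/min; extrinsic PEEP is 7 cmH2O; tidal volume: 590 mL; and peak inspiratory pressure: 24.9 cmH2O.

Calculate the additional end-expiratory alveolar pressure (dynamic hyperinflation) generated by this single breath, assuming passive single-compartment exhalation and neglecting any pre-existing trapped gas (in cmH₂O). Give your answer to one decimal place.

Flow: 54 L/min ÷ 60 = 0.9 L/s.
R = (PIP − Pplat)/V̇ = (24.9 − 15.0) / 0.9 = 9.9/0.9 = 11.0 cmH2O·s/L.
C = Vt/(Pplat − PEEP) = 590.0 / (15.0 − 7) = 590.0/8.0 = 73.75 mL/cmH2O.
τ = R × C = 11.0 × 0.07375 L/cmH2O = 0.8113 s.
Fraction remaining = e^(−Te/τ) = e^(−1.53/0.8113) = 0.1517; trapped volume = 590.0 × 0.1517 = 89.503 mL.
Additional alveolar pressure from trapping ≈ V_trapped / C = 89.503 / 73.75 = 1.214 cmH2O.

1.2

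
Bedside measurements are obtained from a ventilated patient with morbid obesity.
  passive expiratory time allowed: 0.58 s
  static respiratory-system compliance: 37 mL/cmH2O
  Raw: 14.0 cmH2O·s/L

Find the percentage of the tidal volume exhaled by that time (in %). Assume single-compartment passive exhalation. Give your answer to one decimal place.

67.4

τ = R × C = 14.0 × 37 mL/cmH2O = 14.0 × 0.037 L/cmH2O = 0.518 s.
Passive exhalation: V(t)/V₀ = e^(−t/τ) = e^(−0.58/0.518) = 0.3264.
Fraction exhaled = 1 − 0.3264 = 0.6736 → 67.36%.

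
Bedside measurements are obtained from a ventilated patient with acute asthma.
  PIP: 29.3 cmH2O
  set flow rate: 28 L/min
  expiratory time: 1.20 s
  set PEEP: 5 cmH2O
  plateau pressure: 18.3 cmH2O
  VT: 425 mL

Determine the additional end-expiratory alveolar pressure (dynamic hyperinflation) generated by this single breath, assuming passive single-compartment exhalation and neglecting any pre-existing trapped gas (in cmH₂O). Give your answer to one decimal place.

Flow: 28 L/min ÷ 60 = 0.4667 L/s.
R = (PIP − Pplat)/V̇ = (29.3 − 18.3) / 0.4667 = 11.0/0.4667 = 23.57 cmH2O·s/L.
C = Vt/(Pplat − PEEP) = 425.0 / (18.3 − 5) = 425.0/13.3 = 31.955 mL/cmH2O.
τ = R × C = 23.57 × 0.03196 L/cmH2O = 0.7533 s.
Fraction remaining = e^(−Te/τ) = e^(−1.20/0.7533) = 0.2033; trapped volume = 425.0 × 0.2033 = 86.403 mL.
Additional alveolar pressure from trapping ≈ V_trapped / C = 86.403 / 31.955 = 2.704 cmH2O.

2.7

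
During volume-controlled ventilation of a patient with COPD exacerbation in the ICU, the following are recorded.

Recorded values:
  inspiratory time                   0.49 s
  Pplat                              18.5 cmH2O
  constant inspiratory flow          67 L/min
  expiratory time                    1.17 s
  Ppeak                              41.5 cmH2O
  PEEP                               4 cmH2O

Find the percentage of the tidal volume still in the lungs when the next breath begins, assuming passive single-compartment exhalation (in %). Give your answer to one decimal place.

22.2

Flow: 67 L/min ÷ 60 = 1.1167 L/s.
Vt = flow × Ti = 1.1167 L/s × 0.49 s × 1000 mL/L = 547.18 mL.
R = (PIP − Pplat)/V̇ = (41.5 − 18.5) / 1.1167 = 23.0/1.1167 = 20.596 cmH2O·s/L.
C = Vt/(Pplat − PEEP) = 547.18 / (18.5 − 4) = 547.18/14.5 = 37.737 mL/cmH2O.
τ = R × C = 20.596 × 0.03774 L/cmH2O = 0.7773 s.
Fraction remaining at end-expiration = e^(−Te/τ) = e^(−1.17/0.7773) = 0.222 → 22.2%.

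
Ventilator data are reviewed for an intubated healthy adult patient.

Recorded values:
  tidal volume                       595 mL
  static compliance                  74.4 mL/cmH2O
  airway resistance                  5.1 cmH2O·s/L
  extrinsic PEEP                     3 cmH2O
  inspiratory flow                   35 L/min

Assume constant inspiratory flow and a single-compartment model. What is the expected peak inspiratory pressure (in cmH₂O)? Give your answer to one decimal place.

14.0

Flow: 35 L/min ÷ 60 = 0.5833 L/s.
Equation of motion (constant flow): PIP = Vt/C + R·V̇ + PEEP.
PIP = 595/74.4 + 5.1×0.5833 + 3 = 7.997 + 2.975 + 3 = 13.972 cmH2O.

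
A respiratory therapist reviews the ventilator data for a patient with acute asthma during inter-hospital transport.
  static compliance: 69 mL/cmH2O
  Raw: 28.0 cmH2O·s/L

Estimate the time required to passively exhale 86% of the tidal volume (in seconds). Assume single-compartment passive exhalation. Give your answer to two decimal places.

τ = R × C = 28.0 × 69 mL/cmH2O = 28.0 × 0.069 L/cmH2O = 1.932 s.
Exhaled fraction f = 1 − e^(−t/τ) → t = −τ·ln(1 − f) = −1.932·ln(0.14) = 3.799 s.

3.80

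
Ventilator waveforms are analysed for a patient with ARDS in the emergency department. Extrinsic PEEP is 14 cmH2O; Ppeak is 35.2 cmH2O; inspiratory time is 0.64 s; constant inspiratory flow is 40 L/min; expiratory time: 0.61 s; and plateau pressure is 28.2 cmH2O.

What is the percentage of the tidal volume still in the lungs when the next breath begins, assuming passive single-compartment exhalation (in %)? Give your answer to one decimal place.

Flow: 40 L/min ÷ 60 = 0.6667 L/s.
Vt = flow × Ti = 0.6667 L/s × 0.64 s × 1000 mL/L = 426.69 mL.
R = (PIP − Pplat)/V̇ = (35.2 − 28.2) / 0.6667 = 7.0/0.6667 = 10.499 cmH2O·s/L.
C = Vt/(Pplat − PEEP) = 426.69 / (28.2 − 14) = 426.69/14.2 = 30.049 mL/cmH2O.
τ = R × C = 10.499 × 0.03005 L/cmH2O = 0.3155 s.
Fraction remaining at end-expiration = e^(−Te/τ) = e^(−0.61/0.3155) = 0.1446 → 14.46%.

14.5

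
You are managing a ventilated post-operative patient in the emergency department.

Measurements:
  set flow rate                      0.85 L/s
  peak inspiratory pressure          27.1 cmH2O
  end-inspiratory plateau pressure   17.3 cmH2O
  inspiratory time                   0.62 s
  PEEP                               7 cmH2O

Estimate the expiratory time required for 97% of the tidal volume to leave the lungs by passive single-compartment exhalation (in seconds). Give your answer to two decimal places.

Vt = flow × Ti = 0.85 L/s × 0.62 s × 1000 mL/L = 527.0 mL.
R = (PIP − Pplat)/V̇ = (27.1 − 17.3) / 0.85 = 9.8/0.85 = 11.529 cmH2O·s/L.
C = Vt/(Pplat − PEEP) = 527.0 / (17.3 − 7) = 527.0/10.3 = 51.165 mL/cmH2O.
τ = R × C = 11.529 × 0.05117 L/cmH2O = 0.5899 s.
t = −τ·ln(1 − 0.97) = −0.5899·ln(0.03) = 2.069 s.

2.07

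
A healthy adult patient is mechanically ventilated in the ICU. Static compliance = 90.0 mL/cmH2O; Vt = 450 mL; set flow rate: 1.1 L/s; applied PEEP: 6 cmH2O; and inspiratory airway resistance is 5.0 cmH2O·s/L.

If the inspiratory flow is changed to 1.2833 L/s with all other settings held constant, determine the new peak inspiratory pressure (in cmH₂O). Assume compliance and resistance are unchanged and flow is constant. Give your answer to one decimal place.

17.4

PIP = Vt/C + R·V̇ + PEEP (constant-flow equation of motion).
Only the resistive term changes: ΔPIP = R × ΔV̇ = 5.0 × (1.2833 − 1.1) = 5.0 × 0.1833 = 0.9165 cmH2O.
Original PIP = 450/90.0 + 5.0×1.1 + 6 = 16.5 cmH2O; new PIP = 16.5 + (0.9165) = 17.417 cmH2O.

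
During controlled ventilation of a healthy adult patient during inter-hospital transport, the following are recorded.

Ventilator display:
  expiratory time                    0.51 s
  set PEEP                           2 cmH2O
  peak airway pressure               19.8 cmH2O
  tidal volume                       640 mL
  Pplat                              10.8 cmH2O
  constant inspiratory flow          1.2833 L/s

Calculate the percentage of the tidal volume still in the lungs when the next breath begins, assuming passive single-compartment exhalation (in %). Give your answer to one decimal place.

R = (PIP − Pplat)/V̇ = (19.8 − 10.8) / 1.2833 = 9.0/1.2833 = 7.013 cmH2O·s/L.
C = Vt/(Pplat − PEEP) = 640.0 / (10.8 − 2) = 640.0/8.8 = 72.727 mL/cmH2O.
τ = R × C = 7.013 × 0.07273 L/cmH2O = 0.5101 s.
Fraction remaining at end-expiration = e^(−Te/τ) = e^(−0.51/0.5101) = 0.368 → 36.8%.

36.8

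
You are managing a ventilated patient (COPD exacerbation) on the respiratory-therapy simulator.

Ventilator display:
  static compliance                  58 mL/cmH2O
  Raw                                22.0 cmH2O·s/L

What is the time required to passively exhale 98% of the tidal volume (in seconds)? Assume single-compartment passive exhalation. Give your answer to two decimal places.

4.99

τ = R × C = 22.0 × 58 mL/cmH2O = 22.0 × 0.058 L/cmH2O = 1.276 s.
Exhaled fraction f = 1 − e^(−t/τ) → t = −τ·ln(1 − f) = −1.276·ln(0.02) = 4.992 s.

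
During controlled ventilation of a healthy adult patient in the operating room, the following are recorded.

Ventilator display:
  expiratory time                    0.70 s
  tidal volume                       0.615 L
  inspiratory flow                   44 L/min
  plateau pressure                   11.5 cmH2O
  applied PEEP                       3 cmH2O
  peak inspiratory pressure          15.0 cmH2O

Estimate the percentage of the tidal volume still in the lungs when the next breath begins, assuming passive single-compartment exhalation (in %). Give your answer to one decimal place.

Flow: 44 L/min ÷ 60 = 0.7333 L/s.
R = (PIP − Pplat)/V̇ = (15.0 − 11.5) / 0.7333 = 3.5/0.7333 = 4.773 cmH2O·s/L.
C = Vt/(Pplat − PEEP) = 615.0 / (11.5 − 3) = 615.0/8.5 = 72.353 mL/cmH2O.
τ = R × C = 4.773 × 0.07235 L/cmH2O = 0.3453 s.
Fraction remaining at end-expiration = e^(−Te/τ) = e^(−0.70/0.3453) = 0.1317 → 13.17%.

13.2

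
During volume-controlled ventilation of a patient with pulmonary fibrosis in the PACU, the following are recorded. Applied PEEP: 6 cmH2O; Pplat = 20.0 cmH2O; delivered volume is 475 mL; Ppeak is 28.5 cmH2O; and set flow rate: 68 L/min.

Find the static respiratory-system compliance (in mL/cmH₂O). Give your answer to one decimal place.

33.9

Cstat = Vt / (Pplat − PEEP) = 475 / (20.0 − 6) = 475 / 14.0 = 33.929 mL/cmH2O.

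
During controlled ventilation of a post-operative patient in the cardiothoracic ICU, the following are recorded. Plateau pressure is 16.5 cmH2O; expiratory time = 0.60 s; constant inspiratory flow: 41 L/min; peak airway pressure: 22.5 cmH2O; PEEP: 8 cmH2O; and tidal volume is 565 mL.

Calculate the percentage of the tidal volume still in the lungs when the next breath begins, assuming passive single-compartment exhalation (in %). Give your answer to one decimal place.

35.8

Flow: 41 L/min ÷ 60 = 0.6833 L/s.
R = (PIP − Pplat)/V̇ = (22.5 − 16.5) / 0.6833 = 6.0/0.6833 = 8.781 cmH2O·s/L.
C = Vt/(Pplat − PEEP) = 565.0 / (16.5 − 8) = 565.0/8.5 = 66.471 mL/cmH2O.
τ = R × C = 8.781 × 0.06647 L/cmH2O = 0.5837 s.
Fraction remaining at end-expiration = e^(−Te/τ) = e^(−0.60/0.5837) = 0.3577 → 35.77%.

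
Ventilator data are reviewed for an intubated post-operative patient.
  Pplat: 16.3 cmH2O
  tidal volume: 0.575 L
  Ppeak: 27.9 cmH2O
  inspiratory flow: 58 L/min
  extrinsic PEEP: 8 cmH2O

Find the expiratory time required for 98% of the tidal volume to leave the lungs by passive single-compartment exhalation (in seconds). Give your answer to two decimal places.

3.25

Flow: 58 L/min ÷ 60 = 0.9667 L/s.
R = (PIP − Pplat)/V̇ = (27.9 − 16.3) / 0.9667 = 11.6/0.9667 = 12.0 cmH2O·s/L.
C = Vt/(Pplat − PEEP) = 575.0 / (16.3 − 8) = 575.0/8.3 = 69.277 mL/cmH2O.
τ = R × C = 12.0 × 0.06928 L/cmH2O = 0.8314 s.
t = −τ·ln(1 − 0.98) = −0.8314·ln(0.02) = 3.252 s.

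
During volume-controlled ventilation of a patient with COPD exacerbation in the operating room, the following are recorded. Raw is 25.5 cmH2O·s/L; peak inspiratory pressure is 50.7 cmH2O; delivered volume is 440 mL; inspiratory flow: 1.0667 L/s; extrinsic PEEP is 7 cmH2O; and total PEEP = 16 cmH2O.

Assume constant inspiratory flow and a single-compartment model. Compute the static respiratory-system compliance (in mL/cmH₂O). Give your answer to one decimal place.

Total PEEP = 16 cmH2O (set 7 + intrinsic 9); this is the baseline alveolar pressure.
Equation of motion (constant flow): PIP = Vt/C + R·V̇ + PEEP.
Vt/C = PIP − R·V̇ − PEEP = 50.7 − 25.5×1.0667 − 16 = 50.7 − 27.201 − 16 = 7.499 cmH2O.
C = Vt / 7.499 = 440 / 7.499 = 58.674 mL/cmH2O.

58.7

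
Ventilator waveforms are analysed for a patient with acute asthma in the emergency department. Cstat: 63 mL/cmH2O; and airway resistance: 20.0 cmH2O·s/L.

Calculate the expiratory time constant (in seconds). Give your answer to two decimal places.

τ = R × C = 20.0 × 63 mL/cmH2O = 20.0 × 0.063 L/cmH2O = 1.26 s.

1.26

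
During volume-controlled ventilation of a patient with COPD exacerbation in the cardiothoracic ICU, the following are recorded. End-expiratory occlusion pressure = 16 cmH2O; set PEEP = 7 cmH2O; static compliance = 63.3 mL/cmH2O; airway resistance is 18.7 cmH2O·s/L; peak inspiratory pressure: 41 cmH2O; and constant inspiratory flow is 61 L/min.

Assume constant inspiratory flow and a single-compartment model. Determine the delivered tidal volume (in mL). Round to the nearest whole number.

379

Flow: 61 L/min ÷ 60 = 1.0167 L/s.
Total PEEP = 16 cmH2O (set 7 + intrinsic 9); this is the baseline alveolar pressure.
Equation of motion (constant flow): PIP = Vt/C + R·V̇ + PEEP.
Vt/C = PIP − R·V̇ − PEEP = 41 − 19.012 − 16 = 5.988 cmH2O.
Vt = C × 5.988 = 63.3 × 5.988 = 379.04 mL.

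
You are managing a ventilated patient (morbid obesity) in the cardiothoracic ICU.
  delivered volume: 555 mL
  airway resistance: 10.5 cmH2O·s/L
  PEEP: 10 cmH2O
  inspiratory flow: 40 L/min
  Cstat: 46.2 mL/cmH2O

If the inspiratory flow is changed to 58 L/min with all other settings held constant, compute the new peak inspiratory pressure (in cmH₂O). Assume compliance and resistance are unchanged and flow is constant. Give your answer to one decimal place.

Flow: 40 L/min ÷ 60 = 0.6667 L/s.
New flow: 58 L/min ÷ 60 = 0.9667 L/s.
PIP = Vt/C + R·V̇ + PEEP (constant-flow equation of motion).
Only the resistive term changes: ΔPIP = R × ΔV̇ = 10.5 × (0.9667 − 0.6667) = 10.5 × 0.3 = 3.15 cmH2O.
Original PIP = 555/46.2 + 10.5×0.6667 + 10 = 29.013 cmH2O; new PIP = 29.013 + (3.15) = 32.163 cmH2O.

32.2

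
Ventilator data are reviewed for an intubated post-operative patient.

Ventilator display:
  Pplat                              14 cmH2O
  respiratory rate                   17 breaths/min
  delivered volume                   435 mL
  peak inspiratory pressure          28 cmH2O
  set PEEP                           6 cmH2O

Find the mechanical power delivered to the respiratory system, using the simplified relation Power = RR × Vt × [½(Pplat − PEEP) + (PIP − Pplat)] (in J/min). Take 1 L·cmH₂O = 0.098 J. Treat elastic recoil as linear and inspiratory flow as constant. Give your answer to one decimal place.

13.0

Per-breath work = Vt × [½(Pplat−PEEP) + (PIP−Pplat)] = 0.435 × [0.5×8.0 + 14.0] = 0.435 × 18.0 = 7.83 L·cmH2O.
Power = 17 × 7.83 = 133.11 L·cmH2O/min.
× 0.098 J/(L·cmH2O) → 13.045 J/min.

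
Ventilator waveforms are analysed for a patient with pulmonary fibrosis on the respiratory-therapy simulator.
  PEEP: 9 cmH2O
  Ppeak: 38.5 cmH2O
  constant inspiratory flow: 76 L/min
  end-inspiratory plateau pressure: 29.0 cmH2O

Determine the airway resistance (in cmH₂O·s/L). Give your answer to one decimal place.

Flow: 76 L/min ÷ 60 = 1.2667 L/s.
Raw = (PIP − Pplat) / flow = (38.5 − 29.0) / 1.2667 = 9.5 / 1.2667 = 7.5 cmH2O·s/L.

7.5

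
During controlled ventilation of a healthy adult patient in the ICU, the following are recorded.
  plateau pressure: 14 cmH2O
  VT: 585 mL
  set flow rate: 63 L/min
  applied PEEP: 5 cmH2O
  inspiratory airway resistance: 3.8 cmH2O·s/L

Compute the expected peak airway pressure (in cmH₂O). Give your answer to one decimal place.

Flow: 63 L/min ÷ 60 = 1.05 L/s.
PIP = Pplat + Raw × flow = 14 + 3.8 × 1.05 = 14 + 3.99 = 17.99 cmH2O.

18.0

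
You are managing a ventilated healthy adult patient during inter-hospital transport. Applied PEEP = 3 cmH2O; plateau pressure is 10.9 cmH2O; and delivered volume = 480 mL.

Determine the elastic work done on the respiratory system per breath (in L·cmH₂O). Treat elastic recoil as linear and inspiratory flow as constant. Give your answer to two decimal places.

Elastic work ≈ ½ × (Pplat − PEEP) × Vt = 0.5 × (10.9 − 3) × 0.480 L = 0.5 × 7.9 × 0.480 = 1.896 L·cmH2O.

1.90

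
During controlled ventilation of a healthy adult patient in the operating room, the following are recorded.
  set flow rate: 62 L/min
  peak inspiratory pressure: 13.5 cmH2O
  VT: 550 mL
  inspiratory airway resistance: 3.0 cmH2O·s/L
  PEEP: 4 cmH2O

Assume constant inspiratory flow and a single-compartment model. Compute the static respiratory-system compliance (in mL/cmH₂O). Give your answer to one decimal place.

85.9

Flow: 62 L/min ÷ 60 = 1.0333 L/s.
Equation of motion (constant flow): PIP = Vt/C + R·V̇ + PEEP.
Vt/C = PIP − R·V̇ − PEEP = 13.5 − 3.0×1.0333 − 4 = 13.5 − 3.1 − 4 = 6.4 cmH2O.
C = Vt / 6.4 = 550 / 6.4 = 85.938 mL/cmH2O.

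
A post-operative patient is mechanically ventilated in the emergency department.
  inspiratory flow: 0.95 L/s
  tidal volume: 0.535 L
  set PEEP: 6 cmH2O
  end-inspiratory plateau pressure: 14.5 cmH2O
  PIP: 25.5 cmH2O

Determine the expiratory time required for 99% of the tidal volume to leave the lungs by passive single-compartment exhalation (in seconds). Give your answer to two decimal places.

R = (PIP − Pplat)/V̇ = (25.5 − 14.5) / 0.95 = 11.0/0.95 = 11.579 cmH2O·s/L.
C = Vt/(Pplat − PEEP) = 535.0 / (14.5 − 6) = 535.0/8.5 = 62.941 mL/cmH2O.
τ = R × C = 11.579 × 0.06294 L/cmH2O = 0.7288 s.
t = −τ·ln(1 − 0.99) = −0.7288·ln(0.01) = 3.356 s.

3.36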